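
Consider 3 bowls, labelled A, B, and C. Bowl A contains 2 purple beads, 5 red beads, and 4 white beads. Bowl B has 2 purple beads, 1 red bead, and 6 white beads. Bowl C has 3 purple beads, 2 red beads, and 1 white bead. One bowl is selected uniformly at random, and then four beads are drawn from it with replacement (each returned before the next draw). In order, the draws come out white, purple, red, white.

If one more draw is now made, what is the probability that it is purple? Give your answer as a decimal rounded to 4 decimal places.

0.2541

Compute the likelihood of the observed sequence for each case: P(data | bowl A) = (4/11)(2/11)(5/11)(4/11) = 0.010928; P(data | bowl B) = (6/9)(2/9)(1/9)(6/9) = 0.010974; P(data | bowl C) = (1/6)(3/6)(2/6)(1/6) = 0.0046296.
Weighting by the prior gives 1/3 · 0.010928 = 0.0036427, 1/3 · 0.010974 = 0.003658, 1/3 · 0.0046296 = 0.0015432; these sum to 0.0088439.
The posterior is then P(bowl A | data) = 0.41189, P(bowl B | data) = 0.41361, P(bowl C | data) = 0.17449.
So P(purple next | data) = Σ P(purple next | H) P(H | data) = (2/11)(0.41189) + (2/9)(0.41361) + (1/2)(0.17449) = 0.25405.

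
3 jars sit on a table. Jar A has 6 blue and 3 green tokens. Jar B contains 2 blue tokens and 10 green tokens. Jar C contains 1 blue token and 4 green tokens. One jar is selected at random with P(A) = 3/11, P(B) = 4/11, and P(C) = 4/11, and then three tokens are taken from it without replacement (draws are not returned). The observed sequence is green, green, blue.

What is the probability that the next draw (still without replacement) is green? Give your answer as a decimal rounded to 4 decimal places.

Under each hypothesis, the probability of the observed sequence is: P(data | jar A) = (3/9)(2/8)(6/7) = 0.071429; P(data | jar B) = (10/12)(9/11)(2/10) = 0.13636; P(data | jar C) = (4/5)(3/4)(1/3) = 0.2.
Weighting by the prior gives 3/11 · 0.071429 = 0.019481, 4/11 · 0.13636 = 0.049587, 4/11 · 0.2 = 0.072727; these sum to 0.14179.
The posterior is then P(jar A | data) = 0.13739, P(jar B | data) = 0.34971, P(jar C | data) = 0.51291.
So P(green next | data) = Σ P(green next | H) P(H | data) = (1/6)(0.13739) + (8/9)(0.34971) + (1)(0.51291) = 0.84666.

0.8467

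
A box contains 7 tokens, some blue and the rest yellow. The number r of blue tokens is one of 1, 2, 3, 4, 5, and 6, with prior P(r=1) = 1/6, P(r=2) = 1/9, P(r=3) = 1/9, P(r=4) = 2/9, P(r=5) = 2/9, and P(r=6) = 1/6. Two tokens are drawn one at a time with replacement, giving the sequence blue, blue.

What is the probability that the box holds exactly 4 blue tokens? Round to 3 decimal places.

Compute the likelihood of the observed sequence for each case: P(data | r = 1) = (1/7)(1/7) = 1/49; P(data | r = 2) = (2/7)(2/7) = 4/49; P(data | r = 3) = (3/7)(3/7) = 9/49; P(data | r = 4) = (4/7)(4/7) = 16/49; P(data | r = 5) = (5/7)(5/7) = 25/49; P(data | r = 6) = (6/7)(6/7) = 36/49.
Multiplying each by its prior: 1/6 · 1/49 = 1/294, 1/9 · 4/49 = 4/441, 1/9 · 9/49 = 1/49, 2/9 · 16/49 = 32/441, 2/9 · 25/49 = 50/441, 1/6 · 36/49 = 6/49; these sum to 43/126.
By Bayes' rule, P(r = 4 | data) = (32/441) / (43/126) = 64/301.

0.213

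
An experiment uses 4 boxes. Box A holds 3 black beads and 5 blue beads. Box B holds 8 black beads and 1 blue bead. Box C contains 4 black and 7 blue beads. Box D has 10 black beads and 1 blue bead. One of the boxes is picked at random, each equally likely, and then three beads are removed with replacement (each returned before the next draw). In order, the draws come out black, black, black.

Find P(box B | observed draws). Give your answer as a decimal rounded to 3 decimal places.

0.452

For each hypothesis, P(data | H) works out to: P(data | box A) = (3/8)(3/8)(3/8) = 0.052734; P(data | box B) = (8/9)(8/9)(8/9) = 0.70233; P(data | box C) = (4/11)(4/11)(4/11) = 0.048084; P(data | box D) = (10/11)(10/11)(10/11) = 0.75131.
Weighting by the prior gives 1/4 · 0.052734 = 0.013184, 1/4 · 0.70233 = 0.17558, 1/4 · 0.048084 = 0.012021, 1/4 · 0.75131 = 0.18783; with total 0.38862.
Hence P(box B | data) = (0.17558) / (0.38862) = 0.45182.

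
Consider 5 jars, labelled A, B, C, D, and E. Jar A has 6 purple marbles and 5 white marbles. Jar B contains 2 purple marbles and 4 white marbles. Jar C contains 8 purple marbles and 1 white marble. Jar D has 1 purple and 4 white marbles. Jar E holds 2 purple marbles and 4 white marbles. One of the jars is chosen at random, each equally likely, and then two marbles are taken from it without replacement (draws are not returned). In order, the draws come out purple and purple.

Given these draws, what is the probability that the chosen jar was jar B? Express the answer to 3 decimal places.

The likelihood of the observed sequence under each hypothesis: P(data | jar A) = (6/11)(5/10) = 0.27273; P(data | jar B) = (2/6)(1/5) = 0.066667; P(data | jar C) = (8/9)(7/8) = 0.77778; P(data | jar D) = (1/5)(0/4) = 0; P(data | jar E) = (2/6)(1/5) = 0.066667.
Multiplying each by its prior: 1/5 · 0.27273 = 0.054545, 1/5 · 0.066667 = 0.013333, 1/5 · 0.77778 = 0.15556, 1/5 · 0 = 0, 1/5 · 0.066667 = 0.013333; these sum to 0.23677.
Therefore the posterior P(jar B | data) = (0.013333) / (0.23677) = 0.056314.

0.056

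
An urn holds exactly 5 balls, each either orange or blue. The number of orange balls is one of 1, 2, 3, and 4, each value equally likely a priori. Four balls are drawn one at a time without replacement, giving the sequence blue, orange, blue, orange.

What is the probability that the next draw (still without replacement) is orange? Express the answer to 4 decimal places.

The likelihood of the observed sequence under each hypothesis: P(data | r = 1) = (4/5)(1/4)(3/3)(0/2) = 0; P(data | r = 2) = (3/5)(2/4)(2/3)(1/2) = 1/10; P(data | r = 3) = (2/5)(3/4)(1/3)(2/2) = 1/10; P(data | r = 4) = (1/5)(4/4)(0/3) = 0.
The prior-weighted likelihoods are 1/4 · 0 = 0, 1/4 · 1/10 = 1/40, 1/4 · 1/10 = 1/40, 1/4 · 0 = 0; summing to 1/20.
Normalising, the posterior is P(r = 1 | data) = 0, P(r = 2 | data) = 1/2, P(r = 3 | data) = 1/2, P(r = 4 | data) = 0.
The predictive probability is P(orange next | data) = (0)(1/2) + (1)(1/2) = 1/2.

0.5000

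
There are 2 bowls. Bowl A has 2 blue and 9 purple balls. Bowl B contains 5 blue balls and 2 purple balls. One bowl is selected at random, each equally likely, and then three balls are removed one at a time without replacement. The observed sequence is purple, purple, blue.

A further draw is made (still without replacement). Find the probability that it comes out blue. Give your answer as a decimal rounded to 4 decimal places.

0.3408

Under each hypothesis, the probability of the observed sequence is: P(data | bowl A) = (9/11)(8/10)(2/9) = 0.14545; P(data | bowl B) = (2/7)(1/6)(5/5) = 0.047619.
The prior-weighted likelihoods are 1/2 · 0.14545 = 0.072727, 1/2 · 0.047619 = 0.02381; these sum to 0.096537.
Dividing through by the total gives posterior P(bowl A | data) = 0.75336, P(bowl B | data) = 0.24664.
The predictive probability is P(blue next | data) = (1/8)(0.75336) + (1)(0.24664) = 0.34081.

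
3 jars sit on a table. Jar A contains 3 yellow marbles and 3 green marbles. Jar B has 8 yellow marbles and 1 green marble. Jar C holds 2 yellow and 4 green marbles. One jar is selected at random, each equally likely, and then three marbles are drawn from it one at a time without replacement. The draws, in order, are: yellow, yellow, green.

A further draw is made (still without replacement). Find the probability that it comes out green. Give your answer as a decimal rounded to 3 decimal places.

0.508

For each hypothesis, P(data | H) works out to: P(data | jar A) = (3/6)(2/5)(3/4) = 3/20; P(data | jar B) = (8/9)(7/8)(1/7) = 1/9; P(data | jar C) = (2/6)(1/5)(4/4) = 1/15.
Weighting by the prior gives 1/3 · 3/20 = 1/20, 1/3 · 1/9 = 1/27, 1/3 · 1/15 = 1/45; these sum to 59/540.
Normalising, the posterior is P(jar A | data) = 27/59, P(jar B | data) = 20/59, P(jar C | data) = 12/59.
Averaging over the posterior, P(green next | data) = (2/3)(27/59) + (0)(20/59) + (1)(12/59) = 30/59.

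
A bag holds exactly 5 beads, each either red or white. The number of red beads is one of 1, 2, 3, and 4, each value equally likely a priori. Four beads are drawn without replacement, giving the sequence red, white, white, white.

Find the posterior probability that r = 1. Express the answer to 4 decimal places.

The likelihood of the observed sequence under each hypothesis: P(data | r = 1) = (1/5)(4/4)(3/3)(2/2) = 1/5; P(data | r = 2) = (2/5)(3/4)(2/3)(1/2) = 1/10; P(data | r = 3) = (3/5)(2/4)(1/3)(0/2) = 0; P(data | r = 4) = (4/5)(1/4)(0/3) = 0.
Weighting by the prior gives 1/4 · 1/5 = 1/20, 1/4 · 1/10 = 1/40, 1/4 · 0 = 0, 1/4 · 0 = 0; with total 3/40.
Hence P(r = 1 | data) = (1/20) / (3/40) = 2/3.

0.6667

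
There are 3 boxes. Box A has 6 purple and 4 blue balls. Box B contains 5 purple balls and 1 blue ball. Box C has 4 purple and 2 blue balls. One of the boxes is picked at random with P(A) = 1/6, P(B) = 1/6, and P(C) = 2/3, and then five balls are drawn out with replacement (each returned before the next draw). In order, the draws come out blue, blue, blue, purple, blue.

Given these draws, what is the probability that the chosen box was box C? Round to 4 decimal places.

0.6729

Under each hypothesis, the probability of the observed sequence is: P(data | box A) = (4/10)(4/10)(4/10)(6/10)(4/10) = 0.01536; P(data | box B) = (1/6)(1/6)(1/6)(5/6)(1/6) = 0.000643; P(data | box C) = (2/6)(2/6)(2/6)(4/6)(2/6) = 0.0082305.
Weighting by the prior gives 1/6 · 0.01536 = 0.00256, 1/6 · 0.000643 = 0.00010717, 2/3 · 0.0082305 = 0.005487; summing to 0.0081541.
Hence P(box C | data) = (0.005487) / (0.0081541) = 0.67291.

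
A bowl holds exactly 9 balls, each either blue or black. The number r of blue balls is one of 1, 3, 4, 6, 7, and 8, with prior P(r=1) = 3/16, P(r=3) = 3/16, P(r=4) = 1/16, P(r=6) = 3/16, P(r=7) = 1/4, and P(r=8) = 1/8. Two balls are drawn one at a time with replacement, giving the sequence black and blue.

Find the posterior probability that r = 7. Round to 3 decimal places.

0.250

Under each hypothesis, the probability of the observed sequence is: P(data | r = 1) = (8/9)(1/9) = 8/81; P(data | r = 3) = (6/9)(3/9) = 2/9; P(data | r = 4) = (5/9)(4/9) = 20/81; P(data | r = 6) = (3/9)(6/9) = 2/9; P(data | r = 7) = (2/9)(7/9) = 14/81; P(data | r = 8) = (1/9)(8/9) = 8/81.
The prior-weighted likelihoods are 3/16 · 8/81 = 1/54, 3/16 · 2/9 = 1/24, 1/16 · 20/81 = 5/324, 3/16 · 2/9 = 1/24, 1/4 · 14/81 = 7/162, 1/8 · 8/81 = 1/81; these sum to 14/81.
Hence P(r = 7 | data) = (7/162) / (14/81) = 1/4.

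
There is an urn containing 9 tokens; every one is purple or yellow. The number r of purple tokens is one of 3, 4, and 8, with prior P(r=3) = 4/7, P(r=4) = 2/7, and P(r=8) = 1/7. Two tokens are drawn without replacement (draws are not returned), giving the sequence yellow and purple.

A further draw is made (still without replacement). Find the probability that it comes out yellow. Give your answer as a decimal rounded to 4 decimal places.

0.6190

The likelihood of the observed sequence under each hypothesis: P(data | r = 3) = (6/9)(3/8) = 1/4; P(data | r = 4) = (5/9)(4/8) = 5/18; P(data | r = 8) = (1/9)(8/8) = 1/9.
The prior-weighted likelihoods are 4/7 · 1/4 = 1/7, 2/7 · 5/18 = 5/63, 1/7 · 1/9 = 1/63; summing to 5/21.
The posterior is then P(r = 3 | data) = 3/5, P(r = 4 | data) = 1/3, P(r = 8 | data) = 1/15.
So P(yellow next | data) = Σ P(yellow next | H) P(H | data) = (5/7)(3/5) + (4/7)(1/3) + (0)(1/15) = 13/21.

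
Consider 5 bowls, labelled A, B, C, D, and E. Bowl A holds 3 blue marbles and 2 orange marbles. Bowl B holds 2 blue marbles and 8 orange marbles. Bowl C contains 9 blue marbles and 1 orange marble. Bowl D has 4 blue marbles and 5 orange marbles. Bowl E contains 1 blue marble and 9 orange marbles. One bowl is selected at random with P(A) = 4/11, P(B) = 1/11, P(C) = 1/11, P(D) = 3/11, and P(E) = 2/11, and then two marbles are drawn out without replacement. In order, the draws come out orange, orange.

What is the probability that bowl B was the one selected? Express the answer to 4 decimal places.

0.1801

Compute the likelihood of the observed sequence for each case: P(data | bowl A) = (2/5)(1/4) = 1/10; P(data | bowl B) = (8/10)(7/9) = 28/45; P(data | bowl C) = (1/10)(0/9) = 0; P(data | bowl D) = (5/9)(4/8) = 5/18; P(data | bowl E) = (9/10)(8/9) = 4/5.
Multiplying each by its prior: 4/11 · 1/10 = 2/55, 1/11 · 28/45 = 28/495, 1/11 · 0 = 0, 3/11 · 5/18 = 5/66, 2/11 · 4/5 = 8/55; summing to 311/990.
Hence P(bowl B | data) = (28/495) / (311/990) = 56/311.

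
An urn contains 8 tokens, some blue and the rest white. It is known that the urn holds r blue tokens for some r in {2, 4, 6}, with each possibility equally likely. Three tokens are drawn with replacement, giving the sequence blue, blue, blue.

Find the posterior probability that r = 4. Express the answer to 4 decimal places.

The likelihood of the observed sequence under each hypothesis: P(data | r = 2) = (2/8)(2/8)(2/8) = 1/64; P(data | r = 4) = (4/8)(4/8)(4/8) = 1/8; P(data | r = 6) = (6/8)(6/8)(6/8) = 27/64.
Multiplying each by its prior: 1/3 · 1/64 = 1/192, 1/3 · 1/8 = 1/24, 1/3 · 27/64 = 9/64; summing to 3/16.
Therefore the posterior P(r = 4 | data) = (1/24) / (3/16) = 2/9.

0.2222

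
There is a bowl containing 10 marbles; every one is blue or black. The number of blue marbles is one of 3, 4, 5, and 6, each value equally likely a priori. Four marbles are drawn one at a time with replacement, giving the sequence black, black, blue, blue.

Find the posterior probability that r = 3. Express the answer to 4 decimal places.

Compute the likelihood of the observed sequence for each case: P(data | r = 3) = (7/10)(7/10)(3/10)(3/10) = 0.0441; P(data | r = 4) = (6/10)(6/10)(4/10)(4/10) = 0.0576; P(data | r = 5) = (5/10)(5/10)(5/10)(5/10) = 0.0625; P(data | r = 6) = (4/10)(4/10)(6/10)(6/10) = 0.0576.
The prior-weighted likelihoods are 1/4 · 0.0441 = 0.011025, 1/4 · 0.0576 = 0.0144, 1/4 · 0.0625 = 0.015625, 1/4 · 0.0576 = 0.0144; summing to 0.05545.
Hence P(r = 3 | data) = (0.011025) / (0.05545) = 0.19883.

0.1988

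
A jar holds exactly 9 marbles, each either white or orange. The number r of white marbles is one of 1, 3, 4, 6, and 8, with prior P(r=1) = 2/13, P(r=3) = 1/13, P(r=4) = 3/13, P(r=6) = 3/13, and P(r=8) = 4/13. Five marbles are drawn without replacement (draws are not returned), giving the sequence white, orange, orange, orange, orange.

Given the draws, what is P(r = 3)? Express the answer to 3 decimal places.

0.184

Under each hypothesis, the probability of the observed sequence is: P(data | r = 1) = (1/9)(8/8)(7/7)(6/6)(5/5) = 1/9; P(data | r = 3) = (3/9)(6/8)(5/7)(4/6)(3/5) = 1/14; P(data | r = 4) = (4/9)(5/8)(4/7)(3/6)(2/5) = 2/63; P(data | r = 6) = (6/9)(3/8)(2/7)(1/6)(0/5) = 0; P(data | r = 8) = (8/9)(1/8)(0/7) = 0.
Multiplying each by its prior: 2/13 · 1/9 = 2/117, 1/13 · 1/14 = 1/182, 3/13 · 2/63 = 2/273, 3/13 · 0 = 0, 4/13 · 0 = 0; with total 7/234.
So P(r = 3 | data) = (1/182) / (7/234) = 9/49.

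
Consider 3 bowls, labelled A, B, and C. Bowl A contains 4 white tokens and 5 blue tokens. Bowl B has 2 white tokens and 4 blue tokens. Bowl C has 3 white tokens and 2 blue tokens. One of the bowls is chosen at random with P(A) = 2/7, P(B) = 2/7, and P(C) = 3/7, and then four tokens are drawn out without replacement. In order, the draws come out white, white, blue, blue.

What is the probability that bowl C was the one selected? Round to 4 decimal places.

Compute the likelihood of the observed sequence for each case: P(data | bowl A) = (4/9)(3/8)(5/7)(4/6) = 0.079365; P(data | bowl B) = (2/6)(1/5)(4/4)(3/3) = 0.066667; P(data | bowl C) = (3/5)(2/4)(2/3)(1/2) = 0.1.
Weighting by the prior gives 2/7 · 0.079365 = 0.022676, 2/7 · 0.066667 = 0.019048, 3/7 · 0.1 = 0.042857; these sum to 0.08458.
Hence P(bowl C | data) = (0.042857) / (0.08458) = 0.5067.

0.5067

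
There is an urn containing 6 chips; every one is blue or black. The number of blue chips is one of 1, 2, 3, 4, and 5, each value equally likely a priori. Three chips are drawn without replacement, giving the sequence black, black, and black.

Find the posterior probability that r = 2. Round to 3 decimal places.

For each hypothesis, P(data | H) works out to: P(data | r = 1) = (5/6)(4/5)(3/4) = 1/2; P(data | r = 2) = (4/6)(3/5)(2/4) = 1/5; P(data | r = 3) = (3/6)(2/5)(1/4) = 1/20; P(data | r = 4) = (2/6)(1/5)(0/4) = 0; P(data | r = 5) = (1/6)(0/5) = 0.
The prior-weighted likelihoods are 1/5 · 1/2 = 1/10, 1/5 · 1/5 = 1/25, 1/5 · 1/20 = 1/100, 1/5 · 0 = 0, 1/5 · 0 = 0; these sum to 3/20.
Therefore the posterior P(r = 2 | data) = (1/25) / (3/20) = 4/15.

0.267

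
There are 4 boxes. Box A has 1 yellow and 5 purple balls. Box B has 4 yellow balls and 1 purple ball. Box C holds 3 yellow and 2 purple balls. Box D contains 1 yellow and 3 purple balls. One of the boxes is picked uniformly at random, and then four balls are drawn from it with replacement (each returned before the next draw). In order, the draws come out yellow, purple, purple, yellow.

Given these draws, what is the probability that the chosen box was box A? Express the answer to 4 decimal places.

Compute the likelihood of the observed sequence for each case: P(data | box A) = (1/6)(5/6)(5/6)(1/6) = 0.01929; P(data | box B) = (4/5)(1/5)(1/5)(4/5) = 0.0256; P(data | box C) = (3/5)(2/5)(2/5)(3/5) = 0.0576; P(data | box D) = (1/4)(3/4)(3/4)(1/4) = 0.035156.
Multiplying each by its prior: 1/4 · 0.01929 = 0.0048225, 1/4 · 0.0256 = 0.0064, 1/4 · 0.0576 = 0.0144, 1/4 · 0.035156 = 0.0087891; these sum to 0.034412.
So P(box A | data) = (0.0048225) / (0.034412) = 0.14014.

0.1401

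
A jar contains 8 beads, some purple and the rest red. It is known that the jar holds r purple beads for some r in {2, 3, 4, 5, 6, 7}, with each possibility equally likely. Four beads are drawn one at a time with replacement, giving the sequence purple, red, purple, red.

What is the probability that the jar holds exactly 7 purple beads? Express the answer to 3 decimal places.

For each hypothesis, P(data | H) works out to: P(data | r = 2) = (2/8)(6/8)(2/8)(6/8) = 0.035156; P(data | r = 3) = (3/8)(5/8)(3/8)(5/8) = 0.054932; P(data | r = 4) = (4/8)(4/8)(4/8)(4/8) = 0.0625; P(data | r = 5) = (5/8)(3/8)(5/8)(3/8) = 0.054932; P(data | r = 6) = (6/8)(2/8)(6/8)(2/8) = 0.035156; P(data | r = 7) = (7/8)(1/8)(7/8)(1/8) = 0.011963.
The prior-weighted likelihoods are 1/6 · 0.035156 = 0.0058594, 1/6 · 0.054932 = 0.0091553, 1/6 · 0.0625 = 0.010417, 1/6 · 0.054932 = 0.0091553, 1/6 · 0.035156 = 0.0058594, 1/6 · 0.011963 = 0.0019938; summing to 0.04244.
Hence P(r = 7 | data) = (0.0019938) / (0.04244) = 0.04698.

0.047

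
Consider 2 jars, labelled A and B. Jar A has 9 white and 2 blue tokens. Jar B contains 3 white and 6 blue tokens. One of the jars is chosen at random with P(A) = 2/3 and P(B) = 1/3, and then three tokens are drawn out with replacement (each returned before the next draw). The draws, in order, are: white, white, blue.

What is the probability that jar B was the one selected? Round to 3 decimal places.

The likelihood of the observed sequence under each hypothesis: P(data | jar A) = (9/11)(9/11)(2/11) = 0.12171; P(data | jar B) = (3/9)(3/9)(6/9) = 0.074074.
Weighting by the prior gives 2/3 · 0.12171 = 0.081142, 1/3 · 0.074074 = 0.024691; summing to 0.10583.
Therefore the posterior P(jar B | data) = (0.024691) / (0.10583) = 0.2333.

0.233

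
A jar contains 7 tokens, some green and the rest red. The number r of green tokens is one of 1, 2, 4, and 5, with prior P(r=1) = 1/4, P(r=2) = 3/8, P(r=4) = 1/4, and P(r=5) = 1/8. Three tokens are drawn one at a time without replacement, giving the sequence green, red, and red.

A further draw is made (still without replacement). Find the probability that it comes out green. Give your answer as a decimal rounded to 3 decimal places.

0.319

For each hypothesis, P(data | H) works out to: P(data | r = 1) = (1/7)(6/6)(5/5) = 1/7; P(data | r = 2) = (2/7)(5/6)(4/5) = 4/21; P(data | r = 4) = (4/7)(3/6)(2/5) = 4/35; P(data | r = 5) = (5/7)(2/6)(1/5) = 1/21.
The prior-weighted likelihoods are 1/4 · 1/7 = 1/28, 3/8 · 4/21 = 1/14, 1/4 · 4/35 = 1/35, 1/8 · 1/21 = 1/168; summing to 17/120.
Normalising, the posterior is P(r = 1 | data) = 30/119, P(r = 2 | data) = 60/119, P(r = 4 | data) = 24/119, P(r = 5 | data) = 5/119.
The predictive probability is P(green next | data) = (0)(30/119) + (1/4)(60/119) + (3/4)(24/119) + (1)(5/119) = 38/119.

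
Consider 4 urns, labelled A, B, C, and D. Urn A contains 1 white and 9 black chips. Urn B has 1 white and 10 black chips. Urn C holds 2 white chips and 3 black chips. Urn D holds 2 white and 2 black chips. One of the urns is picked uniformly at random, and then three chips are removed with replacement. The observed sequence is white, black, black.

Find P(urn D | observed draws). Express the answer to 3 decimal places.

0.294

Compute the likelihood of the observed sequence for each case: P(data | urn A) = (1/10)(9/10)(9/10) = 0.081; P(data | urn B) = (1/11)(10/11)(10/11) = 0.075131; P(data | urn C) = (2/5)(3/5)(3/5) = 0.144; P(data | urn D) = (2/4)(2/4)(2/4) = 0.125.
Weighting by the prior gives 1/4 · 0.081 = 0.02025, 1/4 · 0.075131 = 0.018783, 1/4 · 0.144 = 0.036, 1/4 · 0.125 = 0.03125; these sum to 0.10628.
Hence P(urn D | data) = (0.03125) / (0.10628) = 0.29403.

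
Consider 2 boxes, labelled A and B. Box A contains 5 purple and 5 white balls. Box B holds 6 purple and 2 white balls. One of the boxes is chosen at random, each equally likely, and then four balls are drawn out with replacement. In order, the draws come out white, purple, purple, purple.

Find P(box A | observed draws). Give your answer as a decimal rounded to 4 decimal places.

0.3721

The likelihood of the observed sequence under each hypothesis: P(data | box A) = (5/10)(5/10)(5/10)(5/10) = 1/16; P(data | box B) = (2/8)(6/8)(6/8)(6/8) = 27/256.
Multiplying each by its prior: 1/2 · 1/16 = 1/32, 1/2 · 27/256 = 27/512; these sum to 43/512.
By Bayes' rule, P(box A | data) = (1/32) / (43/512) = 16/43.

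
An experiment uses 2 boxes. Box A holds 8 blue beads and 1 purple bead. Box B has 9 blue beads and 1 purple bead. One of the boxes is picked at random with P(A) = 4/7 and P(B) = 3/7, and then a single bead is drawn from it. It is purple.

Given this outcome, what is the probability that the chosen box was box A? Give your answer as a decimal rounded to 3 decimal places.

The likelihood of this draw under each hypothesis: P(data | box A) = (1/9) = 1/9; P(data | box B) = (1/10) = 1/10.
Weighting by the prior gives 4/7 · 1/9 = 4/63, 3/7 · 1/10 = 3/70; these sum to 67/630.
By Bayes' rule, P(box A | data) = (4/63) / (67/630) = 40/67.

0.597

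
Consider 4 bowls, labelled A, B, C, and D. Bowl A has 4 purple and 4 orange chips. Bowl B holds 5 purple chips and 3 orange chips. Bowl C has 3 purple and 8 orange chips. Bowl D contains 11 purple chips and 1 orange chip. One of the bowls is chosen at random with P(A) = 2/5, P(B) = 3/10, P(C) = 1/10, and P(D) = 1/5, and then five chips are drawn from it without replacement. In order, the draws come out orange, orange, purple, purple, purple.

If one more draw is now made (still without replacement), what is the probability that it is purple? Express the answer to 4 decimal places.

The likelihood of the observed sequence under each hypothesis: P(data | bowl A) = (4/8)(3/7)(4/6)(3/5)(2/4) = 0.042857; P(data | bowl B) = (3/8)(2/7)(5/6)(4/5)(3/4) = 0.053571; P(data | bowl C) = (8/11)(7/10)(3/9)(2/8)(1/7) = 0.0060606; P(data | bowl D) = (1/12)(0/11) = 0.
Multiplying each by its prior: 2/5 · 0.042857 = 0.017143, 3/10 · 0.053571 = 0.016071, 1/10 · 0.0060606 = 0.00060606, 1/5 · 0 = 0; summing to 0.03382.
The posterior is then P(bowl A | data) = 0.50688, P(bowl B | data) = 0.4752, P(bowl C | data) = 0.01792, P(bowl D | data) = 0.
The predictive probability is P(purple next | data) = (1/3)(0.50688) + (2/3)(0.4752) + (0)(0.01792) = 0.48576.

0.4858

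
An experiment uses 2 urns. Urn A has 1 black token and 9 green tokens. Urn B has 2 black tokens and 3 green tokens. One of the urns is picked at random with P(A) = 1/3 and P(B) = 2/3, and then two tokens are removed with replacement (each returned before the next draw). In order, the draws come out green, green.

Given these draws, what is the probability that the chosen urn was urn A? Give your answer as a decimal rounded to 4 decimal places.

For each hypothesis, P(data | H) works out to: P(data | urn A) = (9/10)(9/10) = 81/100; P(data | urn B) = (3/5)(3/5) = 9/25.
The prior-weighted likelihoods are 1/3 · 81/100 = 27/100, 2/3 · 9/25 = 6/25; summing to 51/100.
Hence P(urn A | data) = (27/100) / (51/100) = 9/17.

0.5294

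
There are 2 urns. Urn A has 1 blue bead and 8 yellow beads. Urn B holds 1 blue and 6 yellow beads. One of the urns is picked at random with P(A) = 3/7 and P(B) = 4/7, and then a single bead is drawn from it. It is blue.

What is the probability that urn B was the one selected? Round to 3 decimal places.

0.632

For each hypothesis, P(data | H) works out to: P(data | urn A) = (1/9) = 1/9; P(data | urn B) = (1/7) = 1/7.
Multiplying each by its prior: 3/7 · 1/9 = 1/21, 4/7 · 1/7 = 4/49; these sum to 19/147.
Hence P(urn B | data) = (4/49) / (19/147) = 12/19.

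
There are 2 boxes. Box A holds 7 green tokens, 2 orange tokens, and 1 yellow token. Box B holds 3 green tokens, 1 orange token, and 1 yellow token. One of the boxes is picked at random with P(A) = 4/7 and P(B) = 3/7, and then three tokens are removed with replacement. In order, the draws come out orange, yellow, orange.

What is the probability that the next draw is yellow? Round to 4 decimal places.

Under each hypothesis, the probability of the observed sequence is: P(data | box A) = (2/10)(1/10)(2/10) = 1/250; P(data | box B) = (1/5)(1/5)(1/5) = 1/125.
The prior-weighted likelihoods are 4/7 · 1/250 = 2/875, 3/7 · 1/125 = 3/875; summing to 1/175.
The posterior is then P(box A | data) = 2/5, P(box B | data) = 3/5.
Averaging over the posterior, P(yellow next | data) = (1/10)(2/5) + (1/5)(3/5) = 4/25.

0.1600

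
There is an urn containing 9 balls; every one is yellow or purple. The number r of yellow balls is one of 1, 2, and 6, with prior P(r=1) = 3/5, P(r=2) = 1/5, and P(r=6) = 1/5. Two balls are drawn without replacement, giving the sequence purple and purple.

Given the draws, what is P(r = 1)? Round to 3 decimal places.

For each hypothesis, P(data | H) works out to: P(data | r = 1) = (8/9)(7/8) = 7/9; P(data | r = 2) = (7/9)(6/8) = 7/12; P(data | r = 6) = (3/9)(2/8) = 1/12.
The prior-weighted likelihoods are 3/5 · 7/9 = 7/15, 1/5 · 7/12 = 7/60, 1/5 · 1/12 = 1/60; these sum to 3/5.
So P(r = 1 | data) = (7/15) / (3/5) = 7/9.

0.778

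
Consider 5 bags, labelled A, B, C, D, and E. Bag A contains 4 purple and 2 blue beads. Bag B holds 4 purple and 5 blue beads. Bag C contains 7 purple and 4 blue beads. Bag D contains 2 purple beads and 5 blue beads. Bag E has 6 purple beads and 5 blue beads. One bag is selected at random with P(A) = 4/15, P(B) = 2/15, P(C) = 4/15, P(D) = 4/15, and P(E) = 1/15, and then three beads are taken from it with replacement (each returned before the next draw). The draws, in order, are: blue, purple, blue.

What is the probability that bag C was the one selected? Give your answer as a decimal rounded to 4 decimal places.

0.2100

Under each hypothesis, the probability of the observed sequence is: P(data | bag A) = (2/6)(4/6)(2/6) = 0.074074; P(data | bag B) = (5/9)(4/9)(5/9) = 0.13717; P(data | bag C) = (4/11)(7/11)(4/11) = 0.084147; P(data | bag D) = (5/7)(2/7)(5/7) = 0.14577; P(data | bag E) = (5/11)(6/11)(5/11) = 0.1127.
Weighting by the prior gives 4/15 · 0.074074 = 0.019753, 2/15 · 0.13717 = 0.01829, 4/15 · 0.084147 = 0.022439, 4/15 · 0.14577 = 0.038873, 1/15 · 0.1127 = 0.0075131; summing to 0.10687.
Hence P(bag C | data) = (0.022439) / (0.10687) = 0.20997.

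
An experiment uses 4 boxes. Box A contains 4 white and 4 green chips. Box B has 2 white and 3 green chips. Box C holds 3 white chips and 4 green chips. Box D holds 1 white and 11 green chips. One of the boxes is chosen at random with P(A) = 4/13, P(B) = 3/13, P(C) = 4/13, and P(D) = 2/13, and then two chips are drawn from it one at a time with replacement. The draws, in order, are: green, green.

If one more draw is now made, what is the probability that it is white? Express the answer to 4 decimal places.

Under each hypothesis, the probability of the observed sequence is: P(data | box A) = (4/8)(4/8) = 0.25; P(data | box B) = (3/5)(3/5) = 0.36; P(data | box C) = (4/7)(4/7) = 0.32653; P(data | box D) = (11/12)(11/12) = 0.84028.
The prior-weighted likelihoods are 4/13 · 0.25 = 0.076923, 3/13 · 0.36 = 0.083077, 4/13 · 0.32653 = 0.10047, 2/13 · 0.84028 = 0.12927; these sum to 0.38974.
Normalising, the posterior is P(box A | data) = 0.19737, P(box B | data) = 0.21316, P(box C | data) = 0.25779, P(box D | data) = 0.33169.
The predictive probability is P(white next | data) = (1/2)(0.19737) + (2/5)(0.21316) + (3/7)(0.25779) + (1/12)(0.33169) = 0.32207.

0.3221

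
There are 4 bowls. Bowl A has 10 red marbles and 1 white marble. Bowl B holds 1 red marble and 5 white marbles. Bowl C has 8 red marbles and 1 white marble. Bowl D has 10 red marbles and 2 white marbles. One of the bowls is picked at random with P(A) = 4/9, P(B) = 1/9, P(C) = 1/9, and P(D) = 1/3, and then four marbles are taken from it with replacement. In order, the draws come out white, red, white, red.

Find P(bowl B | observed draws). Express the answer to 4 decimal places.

0.1689

For each hypothesis, P(data | H) works out to: P(data | bowl A) = (1/11)(10/11)(1/11)(10/11) = 0.0068301; P(data | bowl B) = (5/6)(1/6)(5/6)(1/6) = 0.01929; P(data | bowl C) = (1/9)(8/9)(1/9)(8/9) = 0.0097546; P(data | bowl D) = (2/12)(10/12)(2/12)(10/12) = 0.01929.
Multiplying each by its prior: 4/9 · 0.0068301 = 0.0030356, 1/9 · 0.01929 = 0.0021433, 1/9 · 0.0097546 = 0.0010838, 1/3 · 0.01929 = 0.00643; summing to 0.012693.
Therefore the posterior P(bowl B | data) = (0.0021433) / (0.012693) = 0.16886.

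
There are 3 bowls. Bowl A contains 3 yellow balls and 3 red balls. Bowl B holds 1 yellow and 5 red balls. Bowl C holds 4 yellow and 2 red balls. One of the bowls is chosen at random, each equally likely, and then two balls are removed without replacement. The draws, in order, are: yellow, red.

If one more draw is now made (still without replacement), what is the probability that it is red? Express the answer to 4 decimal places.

0.5227

Compute the likelihood of the observed sequence for each case: P(data | bowl A) = (3/6)(3/5) = 3/10; P(data | bowl B) = (1/6)(5/5) = 1/6; P(data | bowl C) = (4/6)(2/5) = 4/15.
The prior-weighted likelihoods are 1/3 · 3/10 = 1/10, 1/3 · 1/6 = 1/18, 1/3 · 4/15 = 4/45; summing to 11/45.
The posterior is then P(bowl A | data) = 9/22, P(bowl B | data) = 5/22, P(bowl C | data) = 4/11.
So P(red next | data) = Σ P(red next | H) P(H | data) = (1/2)(9/22) + (1)(5/22) + (1/4)(4/11) = 23/44.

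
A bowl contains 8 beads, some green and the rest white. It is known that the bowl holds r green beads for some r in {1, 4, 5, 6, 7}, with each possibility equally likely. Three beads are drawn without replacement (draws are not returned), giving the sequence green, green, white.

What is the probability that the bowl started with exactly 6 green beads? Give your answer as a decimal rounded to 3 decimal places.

0.286

The likelihood of the observed sequence under each hypothesis: P(data | r = 1) = (1/8)(0/7) = 0; P(data | r = 4) = (4/8)(3/7)(4/6) = 1/7; P(data | r = 5) = (5/8)(4/7)(3/6) = 5/28; P(data | r = 6) = (6/8)(5/7)(2/6) = 5/28; P(data | r = 7) = (7/8)(6/7)(1/6) = 1/8.
The prior-weighted likelihoods are 1/5 · 0 = 0, 1/5 · 1/7 = 1/35, 1/5 · 5/28 = 1/28, 1/5 · 5/28 = 1/28, 1/5 · 1/8 = 1/40; these sum to 1/8.
So P(r = 6 | data) = (1/28) / (1/8) = 2/7.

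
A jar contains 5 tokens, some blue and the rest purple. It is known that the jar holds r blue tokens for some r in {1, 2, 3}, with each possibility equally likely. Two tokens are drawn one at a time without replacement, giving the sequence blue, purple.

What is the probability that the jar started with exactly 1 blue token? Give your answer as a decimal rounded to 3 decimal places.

0.250

Compute the likelihood of the observed sequence for each case: P(data | r = 1) = (1/5)(4/4) = 1/5; P(data | r = 2) = (2/5)(3/4) = 3/10; P(data | r = 3) = (3/5)(2/4) = 3/10.
Multiplying each by its prior: 1/3 · 1/5 = 1/15, 1/3 · 3/10 = 1/10, 1/3 · 3/10 = 1/10; summing to 4/15.
Therefore the posterior P(r = 1 | data) = (1/15) / (4/15) = 1/4.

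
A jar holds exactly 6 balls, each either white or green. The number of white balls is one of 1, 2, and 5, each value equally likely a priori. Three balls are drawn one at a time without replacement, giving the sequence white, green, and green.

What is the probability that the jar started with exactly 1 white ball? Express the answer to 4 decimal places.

0.4545

For each hypothesis, P(data | H) works out to: P(data | r = 1) = (1/6)(5/5)(4/4) = 1/6; P(data | r = 2) = (2/6)(4/5)(3/4) = 1/5; P(data | r = 5) = (5/6)(1/5)(0/4) = 0.
Multiplying each by its prior: 1/3 · 1/6 = 1/18, 1/3 · 1/5 = 1/15, 1/3 · 0 = 0; these sum to 11/90.
So P(r = 1 | data) = (1/18) / (11/90) = 5/11.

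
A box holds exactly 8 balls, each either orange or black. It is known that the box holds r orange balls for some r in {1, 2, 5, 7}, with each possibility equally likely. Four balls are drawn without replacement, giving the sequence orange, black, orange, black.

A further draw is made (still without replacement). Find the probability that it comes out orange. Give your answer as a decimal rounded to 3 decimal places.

For each hypothesis, P(data | H) works out to: P(data | r = 1) = (1/8)(7/7)(0/6) = 0; P(data | r = 2) = (2/8)(6/7)(1/6)(5/5) = 1/28; P(data | r = 5) = (5/8)(3/7)(4/6)(2/5) = 1/14; P(data | r = 7) = (7/8)(1/7)(6/6)(0/5) = 0.
The prior-weighted likelihoods are 1/4 · 0 = 0, 1/4 · 1/28 = 1/112, 1/4 · 1/14 = 1/56, 1/4 · 0 = 0; with total 3/112.
The posterior is then P(r = 1 | data) = 0, P(r = 2 | data) = 1/3, P(r = 5 | data) = 2/3, P(r = 7 | data) = 0.
Averaging over the posterior, P(orange next | data) = (0)(1/3) + (3/4)(2/3) = 1/2.

0.500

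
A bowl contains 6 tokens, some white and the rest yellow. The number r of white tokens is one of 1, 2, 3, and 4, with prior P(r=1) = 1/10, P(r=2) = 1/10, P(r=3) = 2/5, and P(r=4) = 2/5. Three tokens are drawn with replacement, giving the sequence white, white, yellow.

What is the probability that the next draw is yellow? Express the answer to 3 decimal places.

0.434

Under each hypothesis, the probability of the observed sequence is: P(data | r = 1) = (1/6)(1/6)(5/6) = 0.023148; P(data | r = 2) = (2/6)(2/6)(4/6) = 0.074074; P(data | r = 3) = (3/6)(3/6)(3/6) = 0.125; P(data | r = 4) = (4/6)(4/6)(2/6) = 0.14815.
The prior-weighted likelihoods are 1/10 · 0.023148 = 0.0023148, 1/10 · 0.074074 = 0.0074074, 2/5 · 0.125 = 0.05, 2/5 · 0.14815 = 0.059259; summing to 0.11898.
The posterior is then P(r = 1 | data) = 0.019455, P(r = 2 | data) = 0.062257, P(r = 3 | data) = 0.42023, P(r = 4 | data) = 0.49805.
The predictive probability is P(yellow next | data) = (5/6)(0.019455) + (2/3)(0.062257) + (1/2)(0.42023) + (1/3)(0.49805) = 0.43385.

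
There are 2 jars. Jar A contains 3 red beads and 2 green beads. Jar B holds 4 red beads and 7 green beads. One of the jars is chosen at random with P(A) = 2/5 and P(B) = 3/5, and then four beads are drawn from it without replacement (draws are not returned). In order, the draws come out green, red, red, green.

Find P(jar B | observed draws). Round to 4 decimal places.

The likelihood of the observed sequence under each hypothesis: P(data | jar A) = (2/5)(3/4)(2/3)(1/2) = 1/10; P(data | jar B) = (7/11)(4/10)(3/9)(6/8) = 7/110.
Multiplying each by its prior: 2/5 · 1/10 = 1/25, 3/5 · 7/110 = 21/550; with total 43/550.
Hence P(jar B | data) = (21/550) / (43/550) = 21/43.

0.4884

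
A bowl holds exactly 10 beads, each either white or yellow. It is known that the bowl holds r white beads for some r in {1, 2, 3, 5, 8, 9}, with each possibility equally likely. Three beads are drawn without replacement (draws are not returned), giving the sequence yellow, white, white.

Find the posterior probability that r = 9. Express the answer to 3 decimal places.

0.211

The likelihood of the observed sequence under each hypothesis: P(data | r = 1) = (9/10)(1/9)(0/8) = 0; P(data | r = 2) = (8/10)(2/9)(1/8) = 1/45; P(data | r = 3) = (7/10)(3/9)(2/8) = 7/120; P(data | r = 5) = (5/10)(5/9)(4/8) = 5/36; P(data | r = 8) = (2/10)(8/9)(7/8) = 7/45; P(data | r = 9) = (1/10)(9/9)(8/8) = 1/10.
Weighting by the prior gives 1/6 · 0 = 0, 1/6 · 1/45 = 1/270, 1/6 · 7/120 = 7/720, 1/6 · 5/36 = 5/216, 1/6 · 7/45 = 7/270, 1/6 · 1/10 = 1/60; these sum to 19/240.
By Bayes' rule, P(r = 9 | data) = (1/60) / (19/240) = 4/19.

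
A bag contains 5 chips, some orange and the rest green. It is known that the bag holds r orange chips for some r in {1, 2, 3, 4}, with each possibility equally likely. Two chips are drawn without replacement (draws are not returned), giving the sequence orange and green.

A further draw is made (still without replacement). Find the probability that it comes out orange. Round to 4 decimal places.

Under each hypothesis, the probability of the observed sequence is: P(data | r = 1) = (1/5)(4/4) = 1/5; P(data | r = 2) = (2/5)(3/4) = 3/10; P(data | r = 3) = (3/5)(2/4) = 3/10; P(data | r = 4) = (4/5)(1/4) = 1/5.
Multiplying each by its prior: 1/4 · 1/5 = 1/20, 1/4 · 3/10 = 3/40, 1/4 · 3/10 = 3/40, 1/4 · 1/5 = 1/20; these sum to 1/4.
Normalising, the posterior is P(r = 1 | data) = 1/5, P(r = 2 | data) = 3/10, P(r = 3 | data) = 3/10, P(r = 4 | data) = 1/5.
Averaging over the posterior, P(orange next | data) = (0)(1/5) + (1/3)(3/10) + (2/3)(3/10) + (1)(1/5) = 1/2.

0.5000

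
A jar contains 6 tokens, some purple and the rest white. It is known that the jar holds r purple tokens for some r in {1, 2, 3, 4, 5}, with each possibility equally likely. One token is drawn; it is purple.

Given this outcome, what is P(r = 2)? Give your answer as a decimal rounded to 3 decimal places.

0.133

Under each hypothesis, the probability of this draw is: P(data | r = 1) = (1/6) = 1/6; P(data | r = 2) = (2/6) = 1/3; P(data | r = 3) = (3/6) = 1/2; P(data | r = 4) = (4/6) = 2/3; P(data | r = 5) = (5/6) = 5/6.
Weighting by the prior gives 1/5 · 1/6 = 1/30, 1/5 · 1/3 = 1/15, 1/5 · 1/2 = 1/10, 1/5 · 2/3 = 2/15, 1/5 · 5/6 = 1/6; summing to 1/2.
By Bayes' rule, P(r = 2 | data) = (1/15) / (1/2) = 2/15.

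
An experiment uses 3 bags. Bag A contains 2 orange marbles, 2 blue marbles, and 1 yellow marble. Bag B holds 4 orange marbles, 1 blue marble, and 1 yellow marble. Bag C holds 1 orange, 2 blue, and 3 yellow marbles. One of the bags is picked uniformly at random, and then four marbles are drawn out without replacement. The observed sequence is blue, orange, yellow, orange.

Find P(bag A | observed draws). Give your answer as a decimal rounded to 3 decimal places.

Under each hypothesis, the probability of the observed sequence is: P(data | bag A) = (2/5)(2/4)(1/3)(1/2) = 1/30; P(data | bag B) = (1/6)(4/5)(1/4)(3/3) = 1/30; P(data | bag C) = (2/6)(1/5)(3/4)(0/3) = 0.
The prior-weighted likelihoods are 1/3 · 1/30 = 1/90, 1/3 · 1/30 = 1/90, 1/3 · 0 = 0; summing to 1/45.
So P(bag A | data) = (1/90) / (1/45) = 1/2.

0.500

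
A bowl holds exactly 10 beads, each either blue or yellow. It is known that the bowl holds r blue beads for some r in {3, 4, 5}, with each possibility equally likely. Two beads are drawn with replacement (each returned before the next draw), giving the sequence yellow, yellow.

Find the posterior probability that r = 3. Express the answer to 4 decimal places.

0.4455

Under each hypothesis, the probability of the observed sequence is: P(data | r = 3) = (7/10)(7/10) = 49/100; P(data | r = 4) = (6/10)(6/10) = 9/25; P(data | r = 5) = (5/10)(5/10) = 1/4.
The prior-weighted likelihoods are 1/3 · 49/100 = 49/300, 1/3 · 9/25 = 3/25, 1/3 · 1/4 = 1/12; with total 11/30.
Therefore the posterior P(r = 3 | data) = (49/300) / (11/30) = 49/110.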